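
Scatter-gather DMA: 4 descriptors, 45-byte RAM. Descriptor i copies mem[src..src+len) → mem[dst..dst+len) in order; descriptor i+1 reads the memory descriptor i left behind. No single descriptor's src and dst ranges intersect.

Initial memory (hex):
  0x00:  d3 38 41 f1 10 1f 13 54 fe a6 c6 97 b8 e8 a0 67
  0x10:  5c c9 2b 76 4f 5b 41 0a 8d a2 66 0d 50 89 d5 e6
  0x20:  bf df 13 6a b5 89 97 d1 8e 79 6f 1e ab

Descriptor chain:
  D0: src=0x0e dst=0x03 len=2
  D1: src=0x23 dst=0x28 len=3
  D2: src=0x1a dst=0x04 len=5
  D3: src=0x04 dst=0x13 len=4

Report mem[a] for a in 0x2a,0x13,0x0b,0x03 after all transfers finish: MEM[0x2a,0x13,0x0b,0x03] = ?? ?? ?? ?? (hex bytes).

D0: mem[0x03..0x04] <- [a0 67]
D1: mem[0x28..0x2a] <- [6a b5 89]
D2: mem[0x04..0x08] <- [66 0d 50 89 d5]
D3: mem[0x13..0x16] <- [66 0d 50 89]
query mem[0x2a]=0x89, mem[0x13]=0x66, mem[0x0b]=0x97, mem[0x03]=0xa0

MEM[0x2a,0x13,0x0b,0x03] = 89 66 97 a0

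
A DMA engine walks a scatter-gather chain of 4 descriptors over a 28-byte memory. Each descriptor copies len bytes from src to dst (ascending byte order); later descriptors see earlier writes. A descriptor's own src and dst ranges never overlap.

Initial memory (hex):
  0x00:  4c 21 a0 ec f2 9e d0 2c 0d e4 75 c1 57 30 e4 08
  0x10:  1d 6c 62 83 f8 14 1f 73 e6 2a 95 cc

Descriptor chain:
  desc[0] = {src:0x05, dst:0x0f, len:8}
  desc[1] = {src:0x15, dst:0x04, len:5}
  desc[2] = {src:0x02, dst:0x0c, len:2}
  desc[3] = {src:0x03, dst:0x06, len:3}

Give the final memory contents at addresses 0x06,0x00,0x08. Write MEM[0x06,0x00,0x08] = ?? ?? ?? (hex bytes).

  after D0: wrote 8B at 0x0f = 9ed02c0de475c157
  after D1: wrote 5B at 0x04 = c15773e62a
  after D2: wrote 2B at 0x0c = a0ec
  after D3: wrote 3B at 0x06 = ecc157
query mem[0x06]=0xec, mem[0x00]=0x4c, mem[0x08]=0x57

MEM[0x06,0x00,0x08] = ec 4c 57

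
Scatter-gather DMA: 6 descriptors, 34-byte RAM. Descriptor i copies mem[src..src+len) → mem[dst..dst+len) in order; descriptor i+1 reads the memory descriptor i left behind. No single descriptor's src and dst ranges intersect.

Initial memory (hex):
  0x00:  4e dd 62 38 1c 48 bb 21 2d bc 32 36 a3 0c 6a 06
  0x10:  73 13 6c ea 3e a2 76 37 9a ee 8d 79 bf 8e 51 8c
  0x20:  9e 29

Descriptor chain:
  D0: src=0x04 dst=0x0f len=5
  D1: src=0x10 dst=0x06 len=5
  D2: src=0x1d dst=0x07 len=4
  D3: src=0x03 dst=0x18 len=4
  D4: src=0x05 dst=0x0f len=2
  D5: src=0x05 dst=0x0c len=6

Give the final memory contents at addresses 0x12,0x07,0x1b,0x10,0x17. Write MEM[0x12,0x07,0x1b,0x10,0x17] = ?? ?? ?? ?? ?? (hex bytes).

MEM[0x12,0x07,0x1b,0x10,0x17] = 21 8e 48 8c 37

#0 dst[0x0f+5] := {0x1c,0x48,0xbb,0x21,0x2d}
#1 dst[0x06+5] := {0x48,0xbb,0x21,0x2d,0x3e}
#2 dst[0x07+4] := {0x8e,0x51,0x8c,0x9e}
#3 dst[0x18+4] := {0x38,0x1c,0x48,0x48}
#4 dst[0x0f+2] := {0x48,0x48}
#5 dst[0x0c+6] := {0x48,0x48,0x8e,0x51,0x8c,0x9e}
query mem[0x12]=0x21, mem[0x07]=0x8e, mem[0x1b]=0x48, mem[0x10]=0x8c, mem[0x17]=0x37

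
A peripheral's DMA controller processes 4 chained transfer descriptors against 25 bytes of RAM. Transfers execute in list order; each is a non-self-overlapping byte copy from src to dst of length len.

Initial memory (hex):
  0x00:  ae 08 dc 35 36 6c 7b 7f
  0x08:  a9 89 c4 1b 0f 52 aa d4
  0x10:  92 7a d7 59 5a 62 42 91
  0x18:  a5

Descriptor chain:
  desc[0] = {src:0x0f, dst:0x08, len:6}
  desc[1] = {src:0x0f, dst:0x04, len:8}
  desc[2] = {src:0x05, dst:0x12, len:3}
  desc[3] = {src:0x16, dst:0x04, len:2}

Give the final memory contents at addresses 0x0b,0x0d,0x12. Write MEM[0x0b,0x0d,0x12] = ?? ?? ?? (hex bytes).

MEM[0x0b,0x0d,0x12] = 42 5a 92

[0] 0x0f->0x08 len=6 : d4 92 7a d7 59 5a
[1] 0x0f->0x04 len=8 : d4 92 7a d7 59 5a 62 42
[2] 0x05->0x12 len=3 : 92 7a d7
[3] 0x16->0x04 len=2 : 42 91
query mem[0x0b]=0x42, mem[0x0d]=0x5a, mem[0x12]=0x92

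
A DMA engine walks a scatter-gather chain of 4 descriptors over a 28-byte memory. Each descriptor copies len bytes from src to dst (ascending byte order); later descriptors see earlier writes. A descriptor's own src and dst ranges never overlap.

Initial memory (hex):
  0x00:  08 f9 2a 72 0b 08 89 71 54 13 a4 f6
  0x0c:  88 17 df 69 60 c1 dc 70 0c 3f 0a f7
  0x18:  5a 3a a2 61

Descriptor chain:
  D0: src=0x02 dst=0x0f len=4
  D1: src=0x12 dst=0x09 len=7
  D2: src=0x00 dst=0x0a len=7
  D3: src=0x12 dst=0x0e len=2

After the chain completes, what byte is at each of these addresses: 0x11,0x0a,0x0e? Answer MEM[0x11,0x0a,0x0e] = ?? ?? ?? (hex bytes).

  after D0: wrote 4B at 0x0f = 2a720b08
  after D1: wrote 7B at 0x09 = 08700c3f0af75a
  after D2: wrote 7B at 0x0a = 08f92a720b0889
  after D3: wrote 2B at 0x0e = 0870
query mem[0x11]=0x0b, mem[0x0a]=0x08, mem[0x0e]=0x08

MEM[0x11,0x0a,0x0e] = 0b 08 08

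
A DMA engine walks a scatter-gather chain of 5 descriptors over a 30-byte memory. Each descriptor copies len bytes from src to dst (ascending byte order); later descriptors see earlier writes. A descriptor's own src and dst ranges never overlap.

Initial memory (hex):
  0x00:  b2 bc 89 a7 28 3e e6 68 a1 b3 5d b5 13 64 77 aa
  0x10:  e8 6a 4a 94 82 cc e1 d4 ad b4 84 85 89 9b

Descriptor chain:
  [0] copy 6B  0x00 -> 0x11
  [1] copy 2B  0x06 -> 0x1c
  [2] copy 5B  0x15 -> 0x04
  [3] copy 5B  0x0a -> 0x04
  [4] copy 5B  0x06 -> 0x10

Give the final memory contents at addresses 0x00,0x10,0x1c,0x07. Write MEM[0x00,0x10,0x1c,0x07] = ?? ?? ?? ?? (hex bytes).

MEM[0x00,0x10,0x1c,0x07] = b2 13 e6 64

  after D0: wrote 6B at 0x11 = b2bc89a7283e
  after D1: wrote 2B at 0x1c = e668
  after D2: wrote 5B at 0x04 = 283ed4adb4
  after D3: wrote 5B at 0x04 = 5db5136477
  after D4: wrote 5B at 0x10 = 136477b35d
query mem[0x00]=0xb2, mem[0x10]=0x13, mem[0x1c]=0xe6, mem[0x07]=0x64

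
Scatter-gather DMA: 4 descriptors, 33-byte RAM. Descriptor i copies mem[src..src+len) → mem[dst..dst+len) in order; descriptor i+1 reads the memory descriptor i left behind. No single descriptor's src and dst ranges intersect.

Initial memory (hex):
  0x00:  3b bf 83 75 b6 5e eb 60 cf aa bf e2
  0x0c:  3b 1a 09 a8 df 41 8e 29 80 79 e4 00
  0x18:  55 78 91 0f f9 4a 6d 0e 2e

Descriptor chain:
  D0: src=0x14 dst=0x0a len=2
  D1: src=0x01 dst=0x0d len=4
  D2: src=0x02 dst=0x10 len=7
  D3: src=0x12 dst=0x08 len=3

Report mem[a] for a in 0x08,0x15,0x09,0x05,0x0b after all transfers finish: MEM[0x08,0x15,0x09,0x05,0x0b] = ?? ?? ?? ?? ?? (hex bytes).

D0: mem[0x0a..0x0b] <- [80 79]
D1: mem[0x0d..0x10] <- [bf 83 75 b6]
D2: mem[0x10..0x16] <- [83 75 b6 5e eb 60 cf]
D3: mem[0x08..0x0a] <- [b6 5e eb]
query mem[0x08]=0xb6, mem[0x15]=0x60, mem[0x09]=0x5e, mem[0x05]=0x5e, mem[0x0b]=0x79

MEM[0x08,0x15,0x09,0x05,0x0b] = b6 60 5e 5e 79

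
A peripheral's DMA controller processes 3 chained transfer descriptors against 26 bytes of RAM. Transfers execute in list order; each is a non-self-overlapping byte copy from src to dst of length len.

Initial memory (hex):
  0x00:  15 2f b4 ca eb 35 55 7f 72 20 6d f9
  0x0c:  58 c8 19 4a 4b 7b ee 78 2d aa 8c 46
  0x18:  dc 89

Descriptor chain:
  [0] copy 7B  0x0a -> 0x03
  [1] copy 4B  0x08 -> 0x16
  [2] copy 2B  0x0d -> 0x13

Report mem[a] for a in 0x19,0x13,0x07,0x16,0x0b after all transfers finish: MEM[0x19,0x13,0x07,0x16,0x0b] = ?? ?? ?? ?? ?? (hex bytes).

D0: mem[0x03..0x09] <- [6d f9 58 c8 19 4a 4b]
D1: mem[0x16..0x19] <- [4a 4b 6d f9]
D2: mem[0x13..0x14] <- [c8 19]
query mem[0x19]=0xf9, mem[0x13]=0xc8, mem[0x07]=0x19, mem[0x16]=0x4a, mem[0x0b]=0xf9

MEM[0x19,0x13,0x07,0x16,0x0b] = f9 c8 19 4a f9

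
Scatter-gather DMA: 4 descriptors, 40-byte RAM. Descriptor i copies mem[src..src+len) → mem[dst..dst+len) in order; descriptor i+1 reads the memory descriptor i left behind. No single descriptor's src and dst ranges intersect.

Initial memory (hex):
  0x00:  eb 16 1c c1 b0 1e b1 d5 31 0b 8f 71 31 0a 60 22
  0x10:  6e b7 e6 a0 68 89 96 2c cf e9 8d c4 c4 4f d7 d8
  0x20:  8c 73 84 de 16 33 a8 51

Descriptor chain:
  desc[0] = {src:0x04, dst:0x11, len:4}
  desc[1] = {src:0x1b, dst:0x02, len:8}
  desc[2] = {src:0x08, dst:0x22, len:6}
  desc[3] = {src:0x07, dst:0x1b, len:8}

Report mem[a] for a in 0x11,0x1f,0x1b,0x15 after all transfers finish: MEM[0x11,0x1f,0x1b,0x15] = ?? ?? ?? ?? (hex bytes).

#0 dst[0x11+4] := {0xb0,0x1e,0xb1,0xd5}
#1 dst[0x02+8] := {0xc4,0xc4,0x4f,0xd7,0xd8,0x8c,0x73,0x84}
#2 dst[0x22+6] := {0x73,0x84,0x8f,0x71,0x31,0x0a}
#3 dst[0x1b+8] := {0x8c,0x73,0x84,0x8f,0x71,0x31,0x0a,0x60}
query mem[0x11]=0xb0, mem[0x1f]=0x71, mem[0x1b]=0x8c, mem[0x15]=0x89

MEM[0x11,0x1f,0x1b,0x15] = b0 71 8c 89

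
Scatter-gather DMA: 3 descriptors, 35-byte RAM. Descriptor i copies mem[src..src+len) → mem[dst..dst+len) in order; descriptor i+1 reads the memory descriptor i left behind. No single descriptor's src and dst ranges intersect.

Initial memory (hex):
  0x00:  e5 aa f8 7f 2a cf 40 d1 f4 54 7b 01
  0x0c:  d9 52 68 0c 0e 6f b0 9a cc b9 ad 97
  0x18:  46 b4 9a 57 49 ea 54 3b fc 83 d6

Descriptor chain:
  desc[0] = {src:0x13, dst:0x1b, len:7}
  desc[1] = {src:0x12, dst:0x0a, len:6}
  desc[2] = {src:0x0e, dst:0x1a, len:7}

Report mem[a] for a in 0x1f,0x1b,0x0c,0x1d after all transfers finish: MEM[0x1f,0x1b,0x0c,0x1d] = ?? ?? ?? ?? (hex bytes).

[0] 0x13->0x1b len=7 : 9a cc b9 ad 97 46 b4
[1] 0x12->0x0a len=6 : b0 9a cc b9 ad 97
[2] 0x0e->0x1a len=7 : ad 97 0e 6f b0 9a cc
query mem[0x1f]=0x9a, mem[0x1b]=0x97, mem[0x0c]=0xcc, mem[0x1d]=0x6f

MEM[0x1f,0x1b,0x0c,0x1d] = 9a 97 cc 6f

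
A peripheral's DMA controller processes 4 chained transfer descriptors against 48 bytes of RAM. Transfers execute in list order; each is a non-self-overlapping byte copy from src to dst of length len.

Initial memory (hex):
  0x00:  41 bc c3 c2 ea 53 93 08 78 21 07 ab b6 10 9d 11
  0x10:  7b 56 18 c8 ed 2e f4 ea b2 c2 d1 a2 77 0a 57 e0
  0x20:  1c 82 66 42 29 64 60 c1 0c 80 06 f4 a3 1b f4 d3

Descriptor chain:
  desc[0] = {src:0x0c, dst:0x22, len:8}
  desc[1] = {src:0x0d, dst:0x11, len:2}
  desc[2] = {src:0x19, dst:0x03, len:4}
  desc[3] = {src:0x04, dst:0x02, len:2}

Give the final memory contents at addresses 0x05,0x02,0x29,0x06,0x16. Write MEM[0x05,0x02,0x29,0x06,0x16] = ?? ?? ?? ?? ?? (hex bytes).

[0] 0x0c->0x22 len=8 : b6 10 9d 11 7b 56 18 c8
[1] 0x0d->0x11 len=2 : 10 9d
[2] 0x19->0x03 len=4 : c2 d1 a2 77
[3] 0x04->0x02 len=2 : d1 a2
query mem[0x05]=0xa2, mem[0x02]=0xd1, mem[0x29]=0xc8, mem[0x06]=0x77, mem[0x16]=0xf4

MEM[0x05,0x02,0x29,0x06,0x16] = a2 d1 c8 77 f4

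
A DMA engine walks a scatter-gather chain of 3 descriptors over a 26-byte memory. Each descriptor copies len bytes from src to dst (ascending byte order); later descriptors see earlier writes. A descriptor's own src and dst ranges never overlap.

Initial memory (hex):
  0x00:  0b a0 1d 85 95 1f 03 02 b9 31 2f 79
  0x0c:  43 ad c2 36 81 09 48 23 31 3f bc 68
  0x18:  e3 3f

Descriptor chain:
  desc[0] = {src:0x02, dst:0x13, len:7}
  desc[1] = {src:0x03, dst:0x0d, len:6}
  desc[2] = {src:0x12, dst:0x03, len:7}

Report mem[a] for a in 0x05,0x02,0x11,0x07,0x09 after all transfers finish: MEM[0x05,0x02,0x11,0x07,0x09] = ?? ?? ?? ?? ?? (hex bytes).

MEM[0x05,0x02,0x11,0x07,0x09] = 85 1d 02 1f 02

[0] 0x02->0x13 len=7 : 1d 85 95 1f 03 02 b9
[1] 0x03->0x0d len=6 : 85 95 1f 03 02 b9
[2] 0x12->0x03 len=7 : b9 1d 85 95 1f 03 02
query mem[0x05]=0x85, mem[0x02]=0x1d, mem[0x11]=0x02, mem[0x07]=0x1f, mem[0x09]=0x02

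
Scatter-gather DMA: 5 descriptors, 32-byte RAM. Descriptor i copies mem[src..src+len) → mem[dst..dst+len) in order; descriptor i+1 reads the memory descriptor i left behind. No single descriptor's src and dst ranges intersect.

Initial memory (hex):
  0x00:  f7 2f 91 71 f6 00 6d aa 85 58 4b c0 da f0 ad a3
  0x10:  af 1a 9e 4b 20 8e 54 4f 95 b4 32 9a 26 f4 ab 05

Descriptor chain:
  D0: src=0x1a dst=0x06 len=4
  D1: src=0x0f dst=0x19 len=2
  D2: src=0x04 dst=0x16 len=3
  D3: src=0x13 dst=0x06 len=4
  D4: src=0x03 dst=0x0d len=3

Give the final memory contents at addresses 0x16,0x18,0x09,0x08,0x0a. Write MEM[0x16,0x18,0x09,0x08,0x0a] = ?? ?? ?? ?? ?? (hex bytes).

  after D0: wrote 4B at 0x06 = 329a26f4
  after D1: wrote 2B at 0x19 = a3af
  after D2: wrote 3B at 0x16 = f60032
  after D3: wrote 4B at 0x06 = 4b208ef6
  after D4: wrote 3B at 0x0d = 71f600
query mem[0x16]=0xf6, mem[0x18]=0x32, mem[0x09]=0xf6, mem[0x08]=0x8e, mem[0x0a]=0x4b

MEM[0x16,0x18,0x09,0x08,0x0a] = f6 32 f6 8e 4b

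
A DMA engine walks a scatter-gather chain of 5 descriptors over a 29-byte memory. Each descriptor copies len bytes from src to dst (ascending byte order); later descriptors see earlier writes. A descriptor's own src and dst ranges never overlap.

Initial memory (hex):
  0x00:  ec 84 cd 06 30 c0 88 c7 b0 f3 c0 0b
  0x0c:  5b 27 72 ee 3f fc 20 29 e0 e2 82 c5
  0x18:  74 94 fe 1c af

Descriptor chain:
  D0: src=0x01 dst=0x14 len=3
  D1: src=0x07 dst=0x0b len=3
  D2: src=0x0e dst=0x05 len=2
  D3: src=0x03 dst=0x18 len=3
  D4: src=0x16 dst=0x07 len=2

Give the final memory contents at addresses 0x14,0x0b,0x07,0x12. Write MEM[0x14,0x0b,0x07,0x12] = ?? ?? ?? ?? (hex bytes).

  after D0: wrote 3B at 0x14 = 84cd06
  after D1: wrote 3B at 0x0b = c7b0f3
  after D2: wrote 2B at 0x05 = 72ee
  after D3: wrote 3B at 0x18 = 063072
  after D4: wrote 2B at 0x07 = 06c5
query mem[0x14]=0x84, mem[0x0b]=0xc7, mem[0x07]=0x06, mem[0x12]=0x20

MEM[0x14,0x0b,0x07,0x12] = 84 c7 06 20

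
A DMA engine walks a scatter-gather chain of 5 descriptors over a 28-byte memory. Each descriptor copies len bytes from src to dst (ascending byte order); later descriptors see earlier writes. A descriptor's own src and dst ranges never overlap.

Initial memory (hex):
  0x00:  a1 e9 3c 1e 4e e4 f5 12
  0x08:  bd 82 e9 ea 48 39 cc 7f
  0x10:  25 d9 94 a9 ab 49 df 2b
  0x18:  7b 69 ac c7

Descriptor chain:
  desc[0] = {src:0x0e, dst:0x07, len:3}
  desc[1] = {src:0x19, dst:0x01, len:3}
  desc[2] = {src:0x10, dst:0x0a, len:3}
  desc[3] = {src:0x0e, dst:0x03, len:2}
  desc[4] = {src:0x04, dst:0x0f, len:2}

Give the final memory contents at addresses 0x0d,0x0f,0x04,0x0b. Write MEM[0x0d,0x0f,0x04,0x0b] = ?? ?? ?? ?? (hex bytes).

MEM[0x0d,0x0f,0x04,0x0b] = 39 7f 7f d9

D0: mem[0x07..0x09] <- [cc 7f 25]
D1: mem[0x01..0x03] <- [69 ac c7]
D2: mem[0x0a..0x0c] <- [25 d9 94]
D3: mem[0x03..0x04] <- [cc 7f]
D4: mem[0x0f..0x10] <- [7f e4]
query mem[0x0d]=0x39, mem[0x0f]=0x7f, mem[0x04]=0x7f, mem[0x0b]=0xd9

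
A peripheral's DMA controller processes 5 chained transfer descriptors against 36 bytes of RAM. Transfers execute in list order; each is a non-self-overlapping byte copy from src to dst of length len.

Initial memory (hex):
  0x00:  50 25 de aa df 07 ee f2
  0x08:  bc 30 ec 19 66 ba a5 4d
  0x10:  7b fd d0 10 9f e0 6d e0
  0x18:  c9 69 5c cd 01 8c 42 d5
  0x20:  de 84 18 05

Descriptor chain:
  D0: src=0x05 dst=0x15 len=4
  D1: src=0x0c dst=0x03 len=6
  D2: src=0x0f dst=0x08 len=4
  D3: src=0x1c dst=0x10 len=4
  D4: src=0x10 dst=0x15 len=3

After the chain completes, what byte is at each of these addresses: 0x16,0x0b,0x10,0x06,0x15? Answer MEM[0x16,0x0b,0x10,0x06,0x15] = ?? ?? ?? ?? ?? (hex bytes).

MEM[0x16,0x0b,0x10,0x06,0x15] = 8c d0 01 4d 01

  after D0: wrote 4B at 0x15 = 07eef2bc
  after D1: wrote 6B at 0x03 = 66baa54d7bfd
  after D2: wrote 4B at 0x08 = 4d7bfdd0
  after D3: wrote 4B at 0x10 = 018c42d5
  after D4: wrote 3B at 0x15 = 018c42
query mem[0x16]=0x8c, mem[0x0b]=0xd0, mem[0x10]=0x01, mem[0x06]=0x4d, mem[0x15]=0x01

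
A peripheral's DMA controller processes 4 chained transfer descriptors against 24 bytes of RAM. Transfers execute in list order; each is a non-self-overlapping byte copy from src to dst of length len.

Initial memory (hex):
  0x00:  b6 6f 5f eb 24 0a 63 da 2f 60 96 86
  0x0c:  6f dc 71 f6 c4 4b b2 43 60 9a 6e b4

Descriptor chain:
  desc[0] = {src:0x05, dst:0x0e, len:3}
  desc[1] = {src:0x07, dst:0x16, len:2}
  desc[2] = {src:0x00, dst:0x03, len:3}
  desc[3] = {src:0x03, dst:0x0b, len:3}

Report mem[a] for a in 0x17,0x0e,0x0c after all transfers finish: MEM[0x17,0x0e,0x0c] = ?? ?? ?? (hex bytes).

#0 dst[0x0e+3] := {0x0a,0x63,0xda}
#1 dst[0x16+2] := {0xda,0x2f}
#2 dst[0x03+3] := {0xb6,0x6f,0x5f}
#3 dst[0x0b+3] := {0xb6,0x6f,0x5f}
query mem[0x17]=0x2f, mem[0x0e]=0x0a, mem[0x0c]=0x6f

MEM[0x17,0x0e,0x0c] = 2f 0a 6f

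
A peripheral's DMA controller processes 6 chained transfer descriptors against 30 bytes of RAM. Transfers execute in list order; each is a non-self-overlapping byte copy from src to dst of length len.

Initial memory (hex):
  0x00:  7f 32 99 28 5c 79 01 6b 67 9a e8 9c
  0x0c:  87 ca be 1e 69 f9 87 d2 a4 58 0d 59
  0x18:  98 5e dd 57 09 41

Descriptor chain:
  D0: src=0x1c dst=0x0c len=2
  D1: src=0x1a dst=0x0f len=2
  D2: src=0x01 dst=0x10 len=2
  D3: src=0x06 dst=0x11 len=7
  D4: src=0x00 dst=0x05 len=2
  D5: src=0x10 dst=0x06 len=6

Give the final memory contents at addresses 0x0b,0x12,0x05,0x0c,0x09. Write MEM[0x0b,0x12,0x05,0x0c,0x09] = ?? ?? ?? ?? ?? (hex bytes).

MEM[0x0b,0x12,0x05,0x0c,0x09] = e8 6b 7f 09 67

#0 dst[0x0c+2] := {0x09,0x41}
#1 dst[0x0f+2] := {0xdd,0x57}
#2 dst[0x10+2] := {0x32,0x99}
#3 dst[0x11+7] := {0x01,0x6b,0x67,0x9a,0xe8,0x9c,0x09}
#4 dst[0x05+2] := {0x7f,0x32}
#5 dst[0x06+6] := {0x32,0x01,0x6b,0x67,0x9a,0xe8}
query mem[0x0b]=0xe8, mem[0x12]=0x6b, mem[0x05]=0x7f, mem[0x0c]=0x09, mem[0x09]=0x67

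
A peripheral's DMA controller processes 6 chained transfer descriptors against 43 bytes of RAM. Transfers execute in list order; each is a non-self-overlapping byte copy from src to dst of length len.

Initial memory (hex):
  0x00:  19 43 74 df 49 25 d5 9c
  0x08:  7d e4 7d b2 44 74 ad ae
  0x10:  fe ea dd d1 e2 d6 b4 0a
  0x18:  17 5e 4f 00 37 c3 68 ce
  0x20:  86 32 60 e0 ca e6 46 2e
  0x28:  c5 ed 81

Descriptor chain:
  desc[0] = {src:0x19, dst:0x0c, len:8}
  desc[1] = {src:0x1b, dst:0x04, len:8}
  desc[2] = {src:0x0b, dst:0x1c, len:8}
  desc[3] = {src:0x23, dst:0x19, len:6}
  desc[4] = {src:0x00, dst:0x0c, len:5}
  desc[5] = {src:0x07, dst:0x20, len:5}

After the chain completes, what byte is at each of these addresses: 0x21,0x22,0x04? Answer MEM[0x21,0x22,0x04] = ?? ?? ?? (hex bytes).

MEM[0x21,0x22,0x04] = ce 86 00

[0] 0x19->0x0c len=8 : 5e 4f 00 37 c3 68 ce 86
[1] 0x1b->0x04 len=8 : 00 37 c3 68 ce 86 32 60
[2] 0x0b->0x1c len=8 : 60 5e 4f 00 37 c3 68 ce
[3] 0x23->0x19 len=6 : ce ca e6 46 2e c5
[4] 0x00->0x0c len=5 : 19 43 74 df 00
[5] 0x07->0x20 len=5 : 68 ce 86 32 60
query mem[0x21]=0xce, mem[0x22]=0x86, mem[0x04]=0x00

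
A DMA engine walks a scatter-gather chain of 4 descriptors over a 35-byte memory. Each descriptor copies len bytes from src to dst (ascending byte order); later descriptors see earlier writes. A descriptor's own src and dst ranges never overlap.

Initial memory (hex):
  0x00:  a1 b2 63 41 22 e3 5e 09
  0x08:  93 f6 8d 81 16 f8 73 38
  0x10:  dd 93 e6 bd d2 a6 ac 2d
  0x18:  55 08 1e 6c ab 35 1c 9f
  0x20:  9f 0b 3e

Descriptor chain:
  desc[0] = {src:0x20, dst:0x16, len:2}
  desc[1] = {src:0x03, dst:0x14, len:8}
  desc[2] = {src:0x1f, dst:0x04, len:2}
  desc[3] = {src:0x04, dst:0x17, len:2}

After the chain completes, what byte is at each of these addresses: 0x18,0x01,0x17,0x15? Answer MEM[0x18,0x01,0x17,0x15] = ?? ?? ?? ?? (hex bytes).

MEM[0x18,0x01,0x17,0x15] = 9f b2 9f 22

D0: mem[0x16..0x17] <- [9f 0b]
D1: mem[0x14..0x1b] <- [41 22 e3 5e 09 93 f6 8d]
D2: mem[0x04..0x05] <- [9f 9f]
D3: mem[0x17..0x18] <- [9f 9f]
query mem[0x18]=0x9f, mem[0x01]=0xb2, mem[0x17]=0x9f, mem[0x15]=0x22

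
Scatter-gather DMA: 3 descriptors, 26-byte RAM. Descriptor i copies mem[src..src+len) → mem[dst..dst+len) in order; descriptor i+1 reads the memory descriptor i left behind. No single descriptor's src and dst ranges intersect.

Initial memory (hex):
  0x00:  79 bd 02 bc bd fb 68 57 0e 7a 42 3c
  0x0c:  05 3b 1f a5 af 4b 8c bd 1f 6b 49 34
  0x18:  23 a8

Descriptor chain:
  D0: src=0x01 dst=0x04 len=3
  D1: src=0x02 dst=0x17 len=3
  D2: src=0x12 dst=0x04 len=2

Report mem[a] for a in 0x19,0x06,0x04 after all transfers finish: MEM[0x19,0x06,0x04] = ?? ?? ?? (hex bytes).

[0] 0x01->0x04 len=3 : bd 02 bc
[1] 0x02->0x17 len=3 : 02 bc bd
[2] 0x12->0x04 len=2 : 8c bd
query mem[0x19]=0xbd, mem[0x06]=0xbc, mem[0x04]=0x8c

MEM[0x19,0x06,0x04] = bd bc 8c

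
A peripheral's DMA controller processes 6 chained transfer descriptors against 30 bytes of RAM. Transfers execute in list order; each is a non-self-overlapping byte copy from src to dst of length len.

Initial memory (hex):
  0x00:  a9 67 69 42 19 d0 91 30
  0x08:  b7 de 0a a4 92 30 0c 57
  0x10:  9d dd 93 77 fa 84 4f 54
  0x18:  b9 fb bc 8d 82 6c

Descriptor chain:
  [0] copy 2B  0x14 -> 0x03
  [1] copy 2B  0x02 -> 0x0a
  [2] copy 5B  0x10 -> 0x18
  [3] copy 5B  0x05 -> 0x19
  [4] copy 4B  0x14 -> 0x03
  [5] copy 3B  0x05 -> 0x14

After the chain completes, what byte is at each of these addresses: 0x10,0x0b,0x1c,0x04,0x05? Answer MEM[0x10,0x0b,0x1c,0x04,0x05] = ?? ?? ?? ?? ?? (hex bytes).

MEM[0x10,0x0b,0x1c,0x04,0x05] = 9d fa b7 84 4f

D0: mem[0x03..0x04] <- [fa 84]
D1: mem[0x0a..0x0b] <- [69 fa]
D2: mem[0x18..0x1c] <- [9d dd 93 77 fa]
D3: mem[0x19..0x1d] <- [d0 91 30 b7 de]
D4: mem[0x03..0x06] <- [fa 84 4f 54]
D5: mem[0x14..0x16] <- [4f 54 30]
query mem[0x10]=0x9d, mem[0x0b]=0xfa, mem[0x1c]=0xb7, mem[0x04]=0x84, mem[0x05]=0x4f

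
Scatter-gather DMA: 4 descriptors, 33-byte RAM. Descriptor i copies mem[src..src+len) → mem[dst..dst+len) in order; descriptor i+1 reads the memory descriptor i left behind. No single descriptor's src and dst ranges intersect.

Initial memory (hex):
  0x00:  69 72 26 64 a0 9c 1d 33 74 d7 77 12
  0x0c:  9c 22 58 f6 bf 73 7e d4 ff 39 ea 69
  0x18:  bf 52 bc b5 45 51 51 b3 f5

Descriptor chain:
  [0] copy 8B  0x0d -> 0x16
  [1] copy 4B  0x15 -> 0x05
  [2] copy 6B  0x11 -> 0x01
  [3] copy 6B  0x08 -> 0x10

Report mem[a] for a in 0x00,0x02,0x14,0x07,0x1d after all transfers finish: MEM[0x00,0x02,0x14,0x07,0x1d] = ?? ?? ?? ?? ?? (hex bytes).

MEM[0x00,0x02,0x14,0x07,0x1d] = 69 7e 9c 58 ff

[0] 0x0d->0x16 len=8 : 22 58 f6 bf 73 7e d4 ff
[1] 0x15->0x05 len=4 : 39 22 58 f6
[2] 0x11->0x01 len=6 : 73 7e d4 ff 39 22
[3] 0x08->0x10 len=6 : f6 d7 77 12 9c 22
query mem[0x00]=0x69, mem[0x02]=0x7e, mem[0x14]=0x9c, mem[0x07]=0x58, mem[0x1d]=0xff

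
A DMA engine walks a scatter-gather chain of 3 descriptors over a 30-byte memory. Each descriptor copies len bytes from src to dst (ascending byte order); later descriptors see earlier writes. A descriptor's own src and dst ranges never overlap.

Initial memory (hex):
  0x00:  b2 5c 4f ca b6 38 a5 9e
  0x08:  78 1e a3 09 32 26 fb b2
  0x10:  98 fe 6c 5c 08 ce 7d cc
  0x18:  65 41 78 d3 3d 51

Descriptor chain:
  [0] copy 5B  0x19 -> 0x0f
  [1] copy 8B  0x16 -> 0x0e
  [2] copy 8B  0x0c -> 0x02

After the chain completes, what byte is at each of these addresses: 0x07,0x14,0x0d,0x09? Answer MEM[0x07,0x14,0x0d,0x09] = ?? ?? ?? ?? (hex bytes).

#0 dst[0x0f+5] := {0x41,0x78,0xd3,0x3d,0x51}
#1 dst[0x0e+8] := {0x7d,0xcc,0x65,0x41,0x78,0xd3,0x3d,0x51}
#2 dst[0x02+8] := {0x32,0x26,0x7d,0xcc,0x65,0x41,0x78,0xd3}
query mem[0x07]=0x41, mem[0x14]=0x3d, mem[0x0d]=0x26, mem[0x09]=0xd3

MEM[0x07,0x14,0x0d,0x09] = 41 3d 26 d3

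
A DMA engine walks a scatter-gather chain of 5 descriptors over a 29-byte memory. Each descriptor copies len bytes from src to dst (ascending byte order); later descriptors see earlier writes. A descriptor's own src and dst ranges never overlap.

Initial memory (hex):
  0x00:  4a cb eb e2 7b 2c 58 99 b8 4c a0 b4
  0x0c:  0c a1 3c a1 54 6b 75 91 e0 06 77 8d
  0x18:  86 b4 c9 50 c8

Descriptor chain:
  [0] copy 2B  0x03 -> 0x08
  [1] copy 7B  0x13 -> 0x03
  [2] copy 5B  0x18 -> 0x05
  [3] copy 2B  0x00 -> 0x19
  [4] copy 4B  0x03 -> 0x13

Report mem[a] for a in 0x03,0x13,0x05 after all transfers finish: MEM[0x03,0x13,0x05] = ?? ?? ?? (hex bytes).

MEM[0x03,0x13,0x05] = 91 91 86

D0: mem[0x08..0x09] <- [e2 7b]
D1: mem[0x03..0x09] <- [91 e0 06 77 8d 86 b4]
D2: mem[0x05..0x09] <- [86 b4 c9 50 c8]
D3: mem[0x19..0x1a] <- [4a cb]
D4: mem[0x13..0x16] <- [91 e0 86 b4]
query mem[0x03]=0x91, mem[0x13]=0x91, mem[0x05]=0x86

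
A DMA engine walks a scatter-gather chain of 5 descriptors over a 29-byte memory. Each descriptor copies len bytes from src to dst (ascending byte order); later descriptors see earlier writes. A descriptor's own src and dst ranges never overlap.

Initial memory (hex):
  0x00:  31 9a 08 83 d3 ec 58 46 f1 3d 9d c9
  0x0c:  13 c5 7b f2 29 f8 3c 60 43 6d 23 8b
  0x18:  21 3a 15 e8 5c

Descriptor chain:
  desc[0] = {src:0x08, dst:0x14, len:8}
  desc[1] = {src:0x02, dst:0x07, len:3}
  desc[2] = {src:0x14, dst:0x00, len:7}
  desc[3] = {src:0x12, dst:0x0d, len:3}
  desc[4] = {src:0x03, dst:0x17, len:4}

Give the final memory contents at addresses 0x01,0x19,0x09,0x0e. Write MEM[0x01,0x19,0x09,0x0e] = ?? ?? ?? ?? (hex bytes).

MEM[0x01,0x19,0x09,0x0e] = 3d c5 d3 60

[0] 0x08->0x14 len=8 : f1 3d 9d c9 13 c5 7b f2
[1] 0x02->0x07 len=3 : 08 83 d3
[2] 0x14->0x00 len=7 : f1 3d 9d c9 13 c5 7b
[3] 0x12->0x0d len=3 : 3c 60 f1
[4] 0x03->0x17 len=4 : c9 13 c5 7b
query mem[0x01]=0x3d, mem[0x19]=0xc5, mem[0x09]=0xd3, mem[0x0e]=0x60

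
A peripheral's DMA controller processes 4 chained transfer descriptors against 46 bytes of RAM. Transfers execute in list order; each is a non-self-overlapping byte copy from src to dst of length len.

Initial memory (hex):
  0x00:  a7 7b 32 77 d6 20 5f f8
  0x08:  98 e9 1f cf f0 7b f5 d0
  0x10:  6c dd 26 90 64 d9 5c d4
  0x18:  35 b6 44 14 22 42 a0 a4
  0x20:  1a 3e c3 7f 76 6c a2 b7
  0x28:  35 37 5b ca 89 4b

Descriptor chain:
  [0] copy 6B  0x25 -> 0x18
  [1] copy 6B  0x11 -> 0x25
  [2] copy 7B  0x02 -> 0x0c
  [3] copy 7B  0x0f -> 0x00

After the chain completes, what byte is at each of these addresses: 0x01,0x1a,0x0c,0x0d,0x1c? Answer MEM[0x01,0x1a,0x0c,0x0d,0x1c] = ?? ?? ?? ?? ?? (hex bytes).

MEM[0x01,0x1a,0x0c,0x0d,0x1c] = 5f b7 32 77 37

#0 dst[0x18+6] := {0x6c,0xa2,0xb7,0x35,0x37,0x5b}
#1 dst[0x25+6] := {0xdd,0x26,0x90,0x64,0xd9,0x5c}
#2 dst[0x0c+7] := {0x32,0x77,0xd6,0x20,0x5f,0xf8,0x98}
#3 dst[0x00+7] := {0x20,0x5f,0xf8,0x98,0x90,0x64,0xd9}
query mem[0x01]=0x5f, mem[0x1a]=0xb7, mem[0x0c]=0x32, mem[0x0d]=0x77, mem[0x1c]=0x37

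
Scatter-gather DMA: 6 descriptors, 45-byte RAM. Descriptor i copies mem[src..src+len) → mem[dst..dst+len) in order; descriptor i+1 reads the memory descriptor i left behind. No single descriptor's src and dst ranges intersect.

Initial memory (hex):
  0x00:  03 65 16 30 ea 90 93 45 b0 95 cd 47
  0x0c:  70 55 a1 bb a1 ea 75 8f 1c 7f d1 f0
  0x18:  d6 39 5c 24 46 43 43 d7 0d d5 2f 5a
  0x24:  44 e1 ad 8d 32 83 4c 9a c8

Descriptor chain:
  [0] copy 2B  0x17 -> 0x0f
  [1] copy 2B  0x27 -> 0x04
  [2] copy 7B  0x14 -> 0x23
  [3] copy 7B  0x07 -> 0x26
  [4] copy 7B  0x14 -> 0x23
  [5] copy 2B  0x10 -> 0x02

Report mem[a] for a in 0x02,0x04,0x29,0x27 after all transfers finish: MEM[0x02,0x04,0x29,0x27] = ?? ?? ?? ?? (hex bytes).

MEM[0x02,0x04,0x29,0x27] = d6 8d 5c d6

#0 dst[0x0f+2] := {0xf0,0xd6}
#1 dst[0x04+2] := {0x8d,0x32}
#2 dst[0x23+7] := {0x1c,0x7f,0xd1,0xf0,0xd6,0x39,0x5c}
#3 dst[0x26+7] := {0x45,0xb0,0x95,0xcd,0x47,0x70,0x55}
#4 dst[0x23+7] := {0x1c,0x7f,0xd1,0xf0,0xd6,0x39,0x5c}
#5 dst[0x02+2] := {0xd6,0xea}
query mem[0x02]=0xd6, mem[0x04]=0x8d, mem[0x29]=0x5c, mem[0x27]=0xd6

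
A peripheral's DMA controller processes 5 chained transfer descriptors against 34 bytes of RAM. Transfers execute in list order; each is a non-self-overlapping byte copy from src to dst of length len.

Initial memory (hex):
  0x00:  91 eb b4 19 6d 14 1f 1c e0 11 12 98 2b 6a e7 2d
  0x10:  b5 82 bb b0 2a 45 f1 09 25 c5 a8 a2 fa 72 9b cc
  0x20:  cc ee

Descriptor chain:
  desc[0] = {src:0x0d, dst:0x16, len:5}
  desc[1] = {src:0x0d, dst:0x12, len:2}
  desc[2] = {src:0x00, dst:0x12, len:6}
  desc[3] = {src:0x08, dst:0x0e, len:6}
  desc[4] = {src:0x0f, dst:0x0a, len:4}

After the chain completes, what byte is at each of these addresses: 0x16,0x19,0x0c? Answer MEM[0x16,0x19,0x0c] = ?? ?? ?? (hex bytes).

MEM[0x16,0x19,0x0c] = 6d b5 98

#0 dst[0x16+5] := {0x6a,0xe7,0x2d,0xb5,0x82}
#1 dst[0x12+2] := {0x6a,0xe7}
#2 dst[0x12+6] := {0x91,0xeb,0xb4,0x19,0x6d,0x14}
#3 dst[0x0e+6] := {0xe0,0x11,0x12,0x98,0x2b,0x6a}
#4 dst[0x0a+4] := {0x11,0x12,0x98,0x2b}
query mem[0x16]=0x6d, mem[0x19]=0xb5, mem[0x0c]=0x98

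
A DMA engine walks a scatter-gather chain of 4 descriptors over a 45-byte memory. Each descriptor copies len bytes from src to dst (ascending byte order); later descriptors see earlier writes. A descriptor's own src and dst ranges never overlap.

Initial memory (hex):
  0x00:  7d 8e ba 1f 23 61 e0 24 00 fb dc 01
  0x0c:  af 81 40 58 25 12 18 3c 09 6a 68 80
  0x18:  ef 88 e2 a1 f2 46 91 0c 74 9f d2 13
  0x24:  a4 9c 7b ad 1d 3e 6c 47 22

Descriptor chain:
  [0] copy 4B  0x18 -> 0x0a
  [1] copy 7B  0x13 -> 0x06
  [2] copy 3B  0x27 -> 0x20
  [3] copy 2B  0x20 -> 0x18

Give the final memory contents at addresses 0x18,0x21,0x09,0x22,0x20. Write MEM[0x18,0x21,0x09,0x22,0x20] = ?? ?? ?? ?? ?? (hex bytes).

D0: mem[0x0a..0x0d] <- [ef 88 e2 a1]
D1: mem[0x06..0x0c] <- [3c 09 6a 68 80 ef 88]
D2: mem[0x20..0x22] <- [ad 1d 3e]
D3: mem[0x18..0x19] <- [ad 1d]
query mem[0x18]=0xad, mem[0x21]=0x1d, mem[0x09]=0x68, mem[0x22]=0x3e, mem[0x20]=0xad

MEM[0x18,0x21,0x09,0x22,0x20] = ad 1d 68 3e ad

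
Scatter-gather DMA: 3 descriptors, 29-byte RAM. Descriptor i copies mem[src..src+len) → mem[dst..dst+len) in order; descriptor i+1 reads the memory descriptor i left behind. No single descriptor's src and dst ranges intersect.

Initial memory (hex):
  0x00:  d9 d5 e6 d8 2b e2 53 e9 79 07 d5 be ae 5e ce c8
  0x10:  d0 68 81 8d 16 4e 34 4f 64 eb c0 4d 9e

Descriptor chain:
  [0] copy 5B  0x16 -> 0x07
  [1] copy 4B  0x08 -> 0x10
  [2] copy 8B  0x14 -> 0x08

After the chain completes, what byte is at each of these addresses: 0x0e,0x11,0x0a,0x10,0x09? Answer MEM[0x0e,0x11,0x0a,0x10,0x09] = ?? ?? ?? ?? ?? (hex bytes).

MEM[0x0e,0x11,0x0a,0x10,0x09] = c0 64 34 4f 4e

[0] 0x16->0x07 len=5 : 34 4f 64 eb c0
[1] 0x08->0x10 len=4 : 4f 64 eb c0
[2] 0x14->0x08 len=8 : 16 4e 34 4f 64 eb c0 4d
query mem[0x0e]=0xc0, mem[0x11]=0x64, mem[0x0a]=0x34, mem[0x10]=0x4f, mem[0x09]=0x4e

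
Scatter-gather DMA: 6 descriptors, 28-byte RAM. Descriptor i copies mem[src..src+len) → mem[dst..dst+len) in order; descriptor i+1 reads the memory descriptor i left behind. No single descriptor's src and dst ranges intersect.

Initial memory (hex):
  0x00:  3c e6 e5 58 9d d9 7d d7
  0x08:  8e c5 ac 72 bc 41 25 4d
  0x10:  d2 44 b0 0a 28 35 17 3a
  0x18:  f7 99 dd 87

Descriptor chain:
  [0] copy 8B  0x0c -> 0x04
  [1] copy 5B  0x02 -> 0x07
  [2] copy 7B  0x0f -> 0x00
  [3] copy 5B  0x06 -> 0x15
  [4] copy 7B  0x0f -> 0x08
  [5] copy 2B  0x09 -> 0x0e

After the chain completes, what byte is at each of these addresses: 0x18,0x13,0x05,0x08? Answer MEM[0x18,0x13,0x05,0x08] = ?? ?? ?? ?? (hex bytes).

MEM[0x18,0x13,0x05,0x08] = bc 0a 28 4d

  after D0: wrote 8B at 0x04 = bc41254dd244b00a
  after D1: wrote 5B at 0x07 = e558bc4125
  after D2: wrote 7B at 0x00 = 4dd244b00a2835
  after D3: wrote 5B at 0x15 = 35e558bc41
  after D4: wrote 7B at 0x08 = 4dd244b00a2835
  after D5: wrote 2B at 0x0e = d244
query mem[0x18]=0xbc, mem[0x13]=0x0a, mem[0x05]=0x28, mem[0x08]=0x4d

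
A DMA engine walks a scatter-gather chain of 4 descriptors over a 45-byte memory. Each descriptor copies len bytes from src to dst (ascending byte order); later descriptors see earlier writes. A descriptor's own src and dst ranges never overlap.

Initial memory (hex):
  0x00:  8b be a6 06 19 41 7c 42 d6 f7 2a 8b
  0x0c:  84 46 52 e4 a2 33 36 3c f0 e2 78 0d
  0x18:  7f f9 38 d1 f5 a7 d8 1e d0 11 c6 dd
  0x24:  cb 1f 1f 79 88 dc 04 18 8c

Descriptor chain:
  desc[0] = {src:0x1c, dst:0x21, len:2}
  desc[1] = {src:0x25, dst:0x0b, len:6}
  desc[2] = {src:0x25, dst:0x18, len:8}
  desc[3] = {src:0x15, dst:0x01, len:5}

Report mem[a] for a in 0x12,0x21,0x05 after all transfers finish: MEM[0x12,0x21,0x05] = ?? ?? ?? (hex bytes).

MEM[0x12,0x21,0x05] = 36 f5 1f

#0 dst[0x21+2] := {0xf5,0xa7}
#1 dst[0x0b+6] := {0x1f,0x1f,0x79,0x88,0xdc,0x04}
#2 dst[0x18+8] := {0x1f,0x1f,0x79,0x88,0xdc,0x04,0x18,0x8c}
#3 dst[0x01+5] := {0xe2,0x78,0x0d,0x1f,0x1f}
query mem[0x12]=0x36, mem[0x21]=0xf5, mem[0x05]=0x1f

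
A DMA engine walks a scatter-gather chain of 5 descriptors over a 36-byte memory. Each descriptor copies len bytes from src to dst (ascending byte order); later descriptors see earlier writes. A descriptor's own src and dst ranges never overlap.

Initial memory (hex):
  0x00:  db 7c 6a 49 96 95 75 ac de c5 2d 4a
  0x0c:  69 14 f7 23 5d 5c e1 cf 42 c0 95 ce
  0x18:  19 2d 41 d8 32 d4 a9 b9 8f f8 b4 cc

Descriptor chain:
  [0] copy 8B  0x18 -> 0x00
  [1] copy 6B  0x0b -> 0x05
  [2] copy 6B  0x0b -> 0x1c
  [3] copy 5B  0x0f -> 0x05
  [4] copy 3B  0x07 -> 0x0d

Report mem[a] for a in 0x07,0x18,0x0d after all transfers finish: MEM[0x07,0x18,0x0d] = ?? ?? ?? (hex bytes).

#0 dst[0x00+8] := {0x19,0x2d,0x41,0xd8,0x32,0xd4,0xa9,0xb9}
#1 dst[0x05+6] := {0x4a,0x69,0x14,0xf7,0x23,0x5d}
#2 dst[0x1c+6] := {0x4a,0x69,0x14,0xf7,0x23,0x5d}
#3 dst[0x05+5] := {0x23,0x5d,0x5c,0xe1,0xcf}
#4 dst[0x0d+3] := {0x5c,0xe1,0xcf}
query mem[0x07]=0x5c, mem[0x18]=0x19, mem[0x0d]=0x5c

MEM[0x07,0x18,0x0d] = 5c 19 5c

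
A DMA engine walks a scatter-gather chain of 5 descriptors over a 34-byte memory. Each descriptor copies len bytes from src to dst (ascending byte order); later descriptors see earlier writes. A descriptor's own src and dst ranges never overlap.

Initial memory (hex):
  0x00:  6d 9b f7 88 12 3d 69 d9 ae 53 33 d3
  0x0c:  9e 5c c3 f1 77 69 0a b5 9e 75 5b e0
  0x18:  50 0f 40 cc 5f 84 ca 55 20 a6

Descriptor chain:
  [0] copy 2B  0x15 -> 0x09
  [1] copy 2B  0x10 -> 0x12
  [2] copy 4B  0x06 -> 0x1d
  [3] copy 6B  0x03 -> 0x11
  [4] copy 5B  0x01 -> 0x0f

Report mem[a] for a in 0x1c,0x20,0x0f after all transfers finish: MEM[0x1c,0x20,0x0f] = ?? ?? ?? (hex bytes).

MEM[0x1c,0x20,0x0f] = 5f 75 9b

D0: mem[0x09..0x0a] <- [75 5b]
D1: mem[0x12..0x13] <- [77 69]
D2: mem[0x1d..0x20] <- [69 d9 ae 75]
D3: mem[0x11..0x16] <- [88 12 3d 69 d9 ae]
D4: mem[0x0f..0x13] <- [9b f7 88 12 3d]
query mem[0x1c]=0x5f, mem[0x20]=0x75, mem[0x0f]=0x9b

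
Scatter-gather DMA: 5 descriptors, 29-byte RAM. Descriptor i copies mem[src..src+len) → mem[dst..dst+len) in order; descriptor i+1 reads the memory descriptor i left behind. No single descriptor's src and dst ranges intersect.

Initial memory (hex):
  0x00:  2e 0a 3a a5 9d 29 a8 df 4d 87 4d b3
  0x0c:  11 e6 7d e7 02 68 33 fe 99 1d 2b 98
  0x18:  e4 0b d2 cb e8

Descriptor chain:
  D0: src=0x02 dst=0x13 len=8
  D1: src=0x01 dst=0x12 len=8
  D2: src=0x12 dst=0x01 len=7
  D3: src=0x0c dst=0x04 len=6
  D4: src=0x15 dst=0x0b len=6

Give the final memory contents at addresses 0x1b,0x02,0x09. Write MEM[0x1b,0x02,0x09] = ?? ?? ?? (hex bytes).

MEM[0x1b,0x02,0x09] = cb 3a 68

[0] 0x02->0x13 len=8 : 3a a5 9d 29 a8 df 4d 87
[1] 0x01->0x12 len=8 : 0a 3a a5 9d 29 a8 df 4d
[2] 0x12->0x01 len=7 : 0a 3a a5 9d 29 a8 df
[3] 0x0c->0x04 len=6 : 11 e6 7d e7 02 68
[4] 0x15->0x0b len=6 : 9d 29 a8 df 4d 87
query mem[0x1b]=0xcb, mem[0x02]=0x3a, mem[0x09]=0x68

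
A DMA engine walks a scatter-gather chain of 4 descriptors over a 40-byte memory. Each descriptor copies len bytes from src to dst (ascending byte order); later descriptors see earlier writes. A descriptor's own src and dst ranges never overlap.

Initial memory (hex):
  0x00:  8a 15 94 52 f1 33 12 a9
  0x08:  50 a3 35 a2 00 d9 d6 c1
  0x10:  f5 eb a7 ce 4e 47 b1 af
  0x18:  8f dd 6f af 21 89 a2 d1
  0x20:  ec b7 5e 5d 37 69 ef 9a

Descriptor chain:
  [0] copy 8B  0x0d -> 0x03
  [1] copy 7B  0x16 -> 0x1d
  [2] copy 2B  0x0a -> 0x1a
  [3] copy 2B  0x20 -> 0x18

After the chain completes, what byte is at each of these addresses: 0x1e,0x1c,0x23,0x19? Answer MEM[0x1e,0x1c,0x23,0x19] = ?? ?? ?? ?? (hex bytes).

MEM[0x1e,0x1c,0x23,0x19] = af 21 21 6f

#0 dst[0x03+8] := {0xd9,0xd6,0xc1,0xf5,0xeb,0xa7,0xce,0x4e}
#1 dst[0x1d+7] := {0xb1,0xaf,0x8f,0xdd,0x6f,0xaf,0x21}
#2 dst[0x1a+2] := {0x4e,0xa2}
#3 dst[0x18+2] := {0xdd,0x6f}
query mem[0x1e]=0xaf, mem[0x1c]=0x21, mem[0x23]=0x21, mem[0x19]=0x6f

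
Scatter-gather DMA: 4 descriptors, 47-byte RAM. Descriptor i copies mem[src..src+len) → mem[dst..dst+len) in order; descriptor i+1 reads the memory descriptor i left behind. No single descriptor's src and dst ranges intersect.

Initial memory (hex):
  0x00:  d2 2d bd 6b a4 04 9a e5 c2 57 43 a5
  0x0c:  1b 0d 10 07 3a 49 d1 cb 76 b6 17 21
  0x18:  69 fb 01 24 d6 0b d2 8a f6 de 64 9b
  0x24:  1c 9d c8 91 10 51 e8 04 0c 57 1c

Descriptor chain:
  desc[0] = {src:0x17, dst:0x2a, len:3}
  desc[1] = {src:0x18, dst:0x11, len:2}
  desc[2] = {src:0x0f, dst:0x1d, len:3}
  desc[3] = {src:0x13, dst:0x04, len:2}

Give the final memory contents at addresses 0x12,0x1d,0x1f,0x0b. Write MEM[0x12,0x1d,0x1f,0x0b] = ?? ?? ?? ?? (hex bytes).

MEM[0x12,0x1d,0x1f,0x0b] = fb 07 69 a5

[0] 0x17->0x2a len=3 : 21 69 fb
[1] 0x18->0x11 len=2 : 69 fb
[2] 0x0f->0x1d len=3 : 07 3a 69
[3] 0x13->0x04 len=2 : cb 76
query mem[0x12]=0xfb, mem[0x1d]=0x07, mem[0x1f]=0x69, mem[0x0b]=0xa5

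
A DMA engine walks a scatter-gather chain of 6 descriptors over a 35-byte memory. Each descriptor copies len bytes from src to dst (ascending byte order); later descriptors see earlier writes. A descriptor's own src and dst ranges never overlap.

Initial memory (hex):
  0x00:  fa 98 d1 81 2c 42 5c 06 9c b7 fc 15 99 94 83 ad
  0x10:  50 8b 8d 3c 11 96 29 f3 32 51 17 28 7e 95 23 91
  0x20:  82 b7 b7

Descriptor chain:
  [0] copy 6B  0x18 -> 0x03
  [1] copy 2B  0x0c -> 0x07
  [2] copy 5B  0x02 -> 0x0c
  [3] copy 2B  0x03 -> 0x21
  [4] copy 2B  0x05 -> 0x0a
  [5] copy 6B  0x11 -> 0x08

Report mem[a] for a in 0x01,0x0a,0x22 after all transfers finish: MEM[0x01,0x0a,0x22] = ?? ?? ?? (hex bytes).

MEM[0x01,0x0a,0x22] = 98 3c 51

D0: mem[0x03..0x08] <- [32 51 17 28 7e 95]
D1: mem[0x07..0x08] <- [99 94]
D2: mem[0x0c..0x10] <- [d1 32 51 17 28]
D3: mem[0x21..0x22] <- [32 51]
D4: mem[0x0a..0x0b] <- [17 28]
D5: mem[0x08..0x0d] <- [8b 8d 3c 11 96 29]
query mem[0x01]=0x98, mem[0x0a]=0x3c, mem[0x22]=0x51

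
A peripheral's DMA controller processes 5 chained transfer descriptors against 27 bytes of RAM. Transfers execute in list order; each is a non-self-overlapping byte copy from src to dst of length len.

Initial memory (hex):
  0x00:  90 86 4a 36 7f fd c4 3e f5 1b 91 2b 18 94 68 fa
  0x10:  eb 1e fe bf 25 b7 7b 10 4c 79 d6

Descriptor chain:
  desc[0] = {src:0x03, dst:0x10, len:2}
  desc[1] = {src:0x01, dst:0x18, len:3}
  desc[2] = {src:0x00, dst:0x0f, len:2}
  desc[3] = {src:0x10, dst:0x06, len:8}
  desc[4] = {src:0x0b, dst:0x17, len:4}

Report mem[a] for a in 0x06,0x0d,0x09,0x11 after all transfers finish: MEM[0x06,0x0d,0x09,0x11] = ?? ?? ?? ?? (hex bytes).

MEM[0x06,0x0d,0x09,0x11] = 86 10 bf 7f

#0 dst[0x10+2] := {0x36,0x7f}
#1 dst[0x18+3] := {0x86,0x4a,0x36}
#2 dst[0x0f+2] := {0x90,0x86}
#3 dst[0x06+8] := {0x86,0x7f,0xfe,0xbf,0x25,0xb7,0x7b,0x10}
#4 dst[0x17+4] := {0xb7,0x7b,0x10,0x68}
query mem[0x06]=0x86, mem[0x0d]=0x10, mem[0x09]=0xbf, mem[0x11]=0x7f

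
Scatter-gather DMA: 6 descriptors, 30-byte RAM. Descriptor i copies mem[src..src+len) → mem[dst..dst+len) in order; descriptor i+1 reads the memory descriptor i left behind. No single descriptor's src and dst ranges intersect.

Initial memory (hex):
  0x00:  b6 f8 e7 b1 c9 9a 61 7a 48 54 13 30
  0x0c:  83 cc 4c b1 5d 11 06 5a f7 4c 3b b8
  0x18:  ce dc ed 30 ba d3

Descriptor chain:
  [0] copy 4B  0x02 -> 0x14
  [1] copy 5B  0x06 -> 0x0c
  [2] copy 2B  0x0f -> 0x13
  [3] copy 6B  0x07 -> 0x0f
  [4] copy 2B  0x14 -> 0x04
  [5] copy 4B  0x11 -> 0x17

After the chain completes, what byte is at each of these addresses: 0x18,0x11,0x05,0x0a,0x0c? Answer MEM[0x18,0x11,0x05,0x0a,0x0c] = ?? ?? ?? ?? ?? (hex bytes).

MEM[0x18,0x11,0x05,0x0a,0x0c] = 13 54 b1 13 61

D0: mem[0x14..0x17] <- [e7 b1 c9 9a]
D1: mem[0x0c..0x10] <- [61 7a 48 54 13]
D2: mem[0x13..0x14] <- [54 13]
D3: mem[0x0f..0x14] <- [7a 48 54 13 30 61]
D4: mem[0x04..0x05] <- [61 b1]
D5: mem[0x17..0x1a] <- [54 13 30 61]
query mem[0x18]=0x13, mem[0x11]=0x54, mem[0x05]=0xb1, mem[0x0a]=0x13, mem[0x0c]=0x61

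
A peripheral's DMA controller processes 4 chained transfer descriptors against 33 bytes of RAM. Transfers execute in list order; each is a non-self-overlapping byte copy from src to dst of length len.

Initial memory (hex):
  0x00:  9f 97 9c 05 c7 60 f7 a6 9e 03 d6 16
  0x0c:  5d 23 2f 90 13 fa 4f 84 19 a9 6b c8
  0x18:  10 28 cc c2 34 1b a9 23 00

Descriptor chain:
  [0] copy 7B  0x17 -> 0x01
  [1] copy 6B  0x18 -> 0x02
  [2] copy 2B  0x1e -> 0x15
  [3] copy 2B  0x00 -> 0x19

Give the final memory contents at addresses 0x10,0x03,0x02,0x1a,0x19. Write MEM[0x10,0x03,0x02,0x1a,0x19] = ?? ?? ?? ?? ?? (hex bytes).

MEM[0x10,0x03,0x02,0x1a,0x19] = 13 28 10 c8 9f

#0 dst[0x01+7] := {0xc8,0x10,0x28,0xcc,0xc2,0x34,0x1b}
#1 dst[0x02+6] := {0x10,0x28,0xcc,0xc2,0x34,0x1b}
#2 dst[0x15+2] := {0xa9,0x23}
#3 dst[0x19+2] := {0x9f,0xc8}
query mem[0x10]=0x13, mem[0x03]=0x28, mem[0x02]=0x10, mem[0x1a]=0xc8, mem[0x19]=0x9f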